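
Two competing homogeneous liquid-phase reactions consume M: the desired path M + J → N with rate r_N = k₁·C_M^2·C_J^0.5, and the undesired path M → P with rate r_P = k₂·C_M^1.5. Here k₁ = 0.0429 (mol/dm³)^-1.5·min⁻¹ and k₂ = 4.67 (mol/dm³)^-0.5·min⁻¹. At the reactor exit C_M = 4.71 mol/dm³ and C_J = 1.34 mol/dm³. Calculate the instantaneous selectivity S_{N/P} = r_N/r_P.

0.0231

S_{N/P} = r_N/r_P = (k₁·C_M^2·C_J^0.5)/(k₂·C_M^1.5) = (k₁/k₂)·C_M^0.5·C_J^0.5.
= (0.0429×4.710^2×1.340^0.5) / (4.67×4.710^1.5) = 1.102/47.74 = 0.0231.
Since the desired path is higher order in M, keeping C_M high (PFR or concentrated feed) favours N.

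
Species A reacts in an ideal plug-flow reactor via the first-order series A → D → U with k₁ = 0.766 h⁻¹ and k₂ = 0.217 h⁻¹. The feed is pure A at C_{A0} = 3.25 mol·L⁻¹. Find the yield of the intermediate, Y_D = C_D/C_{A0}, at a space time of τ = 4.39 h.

For first-order series with pure A initially, C_D(τ) = k₁C_{A0}/(k₂−k₁)·(e^(−k₁τ) − e^(−k₂τ)).
e^(−k₁τ) = e^(−0.766×4.39) = e^(−3.363) = 0.03464; e^(−k₂τ) = e^(−0.9526) = 0.3857.
C_D = 0.766×3.25/(0.217−0.766) × (0.03464−0.3857) = (-4.535)×(-0.3511) = 1.592 mol·L⁻¹.
Y_D = C_D/C_{A0} = 1.592/3.25 = 0.490.

0.490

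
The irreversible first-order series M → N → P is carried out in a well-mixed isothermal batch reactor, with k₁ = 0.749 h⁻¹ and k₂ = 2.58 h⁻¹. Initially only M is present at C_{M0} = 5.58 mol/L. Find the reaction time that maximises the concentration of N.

The intermediate peaks when r₁ = r₂, i.e. k₁e^(−k₁t) = k₂e^(−k₂t), giving t_opt = ln(k₂/k₁)/(k₂−k₁).
= ln(2.58/0.749)/(2.58−0.749) = ln(3.445)/1.831 = 1.237/1.831 = 0.675 h.

0.675 h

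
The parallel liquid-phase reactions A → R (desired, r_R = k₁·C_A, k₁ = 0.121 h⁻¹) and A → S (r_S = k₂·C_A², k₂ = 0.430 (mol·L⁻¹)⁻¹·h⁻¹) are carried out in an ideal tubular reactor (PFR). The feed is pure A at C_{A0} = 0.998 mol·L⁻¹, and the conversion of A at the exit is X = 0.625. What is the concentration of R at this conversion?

C_A = C_{A0}(1−X) = 0.3742 mol·L⁻¹.
Along a PFR/batch, dC_R/dC_A = −r_R/(r_R+r_S) = −k₁/(k₁+k₂·C_A).
Integrating from C_{A0} to C_A: C_R = (0.121/0.430)·ln[(0.121+0.430·0.998)/(0.121+0.430·0.374)] = 0.2814·ln(0.5501/0.2819) = 0.1881 mol·L⁻¹.

0.188 mol·L⁻¹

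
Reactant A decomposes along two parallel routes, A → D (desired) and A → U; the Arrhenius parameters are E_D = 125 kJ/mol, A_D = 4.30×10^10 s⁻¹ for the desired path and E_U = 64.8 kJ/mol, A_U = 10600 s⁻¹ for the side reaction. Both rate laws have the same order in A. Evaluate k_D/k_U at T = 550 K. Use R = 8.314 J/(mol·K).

Since both paths have the same order in A, the concentration cancels and S_{D/U} = k_D/k_U = (A_D/A_U)·exp[(E_U−E_D)/(RT)].
(E_U−E_D)/(RT) = (64.8−125)×10³/(8.314×550) = -60200/4573 = -13.17.
k_D/k_U = (4.30×10^10/10600)·exp(-13.17) = 4.057×10^6 × 1.916×10^-6 = 7.77.
Since E_D > E_U, raising the temperature improves selectivity toward D.

7.77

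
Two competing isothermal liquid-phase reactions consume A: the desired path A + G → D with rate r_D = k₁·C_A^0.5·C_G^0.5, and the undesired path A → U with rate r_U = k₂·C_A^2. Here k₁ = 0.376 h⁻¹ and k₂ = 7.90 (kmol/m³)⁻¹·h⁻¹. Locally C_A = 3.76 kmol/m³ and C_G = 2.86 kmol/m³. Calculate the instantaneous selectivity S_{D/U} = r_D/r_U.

0.0110

S_{D/U} = r_D/r_U = (k₁·C_A^0.5·C_G^0.5)/(k₂·C_A^2) = (k₁/k₂)·C_A^-1.5·C_G^0.5.
= (0.376×3.760^0.5×2.860^0.5) / (7.90×3.760^2) = 1.233/111.7 = 0.0110.
The undesired path is higher order in A, so low C_A (CSTR or dilute feed) favours D.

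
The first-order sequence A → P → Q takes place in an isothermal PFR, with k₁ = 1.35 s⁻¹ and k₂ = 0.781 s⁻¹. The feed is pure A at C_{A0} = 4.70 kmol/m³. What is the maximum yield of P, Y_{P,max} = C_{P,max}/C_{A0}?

0.472

Evaluating C_P at τ_opt = ln(k₂/k₁)/(k₂−k₁) gives C_{P,max}/C_{A0} = (k₁/k₂)^[k₂/(k₂−k₁)].
= (1.35/0.781)^(0.781/(0.781−1.35)) = (1.729)^(-1.373) = 0.4718.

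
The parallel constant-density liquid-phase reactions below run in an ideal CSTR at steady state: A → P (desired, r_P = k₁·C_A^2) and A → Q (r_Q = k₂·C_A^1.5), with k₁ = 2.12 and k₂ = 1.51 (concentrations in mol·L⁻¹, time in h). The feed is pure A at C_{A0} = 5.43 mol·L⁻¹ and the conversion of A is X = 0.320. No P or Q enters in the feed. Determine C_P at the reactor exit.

Exit C_A = C_{A0}(1−X) = 5.43×0.680 = 3.692 mol·L⁻¹.
A CSTR operates uniformly at the exit composition, giving r_P = 28.90 and r_Q = 10.71 (each k·C_A^n at C_A = 3.692).
Fraction of consumed A going to P: r_P/(r_P+r_Q) = 0.7296.
C_P = 0.7296·C_{A0}·X = 0.7296×5.43×0.320 = 1.27 mol·L⁻¹.

1.27 mol·L⁻¹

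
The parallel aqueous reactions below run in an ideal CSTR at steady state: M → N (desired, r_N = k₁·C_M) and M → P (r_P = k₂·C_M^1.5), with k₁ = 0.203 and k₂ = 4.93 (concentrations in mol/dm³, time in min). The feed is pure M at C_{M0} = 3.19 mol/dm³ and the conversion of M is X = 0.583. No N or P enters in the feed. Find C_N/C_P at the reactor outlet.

0.0357

Exit C_M = C_{M0}(1−X) = 3.19×0.417 = 1.330 mol/dm³.
In a CSTR the entire volume is at exit conditions, so r_N = 0.203×1.330 = 0.2700 and r_P = 4.93×1.330^1.5 = 7.564.
Overall selectivity = C_N/C_P = r_Nτ/(r_Pτ) = r_N/r_P = 0.0357.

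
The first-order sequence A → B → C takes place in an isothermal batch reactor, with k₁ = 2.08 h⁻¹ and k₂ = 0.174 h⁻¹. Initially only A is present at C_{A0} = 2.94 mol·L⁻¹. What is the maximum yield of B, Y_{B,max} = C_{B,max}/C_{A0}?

Evaluating C_B at t_opt = ln(k₂/k₁)/(k₂−k₁) gives C_{B,max}/C_{A0} = (k₁/k₂)^[k₂/(k₂−k₁)].
= (2.08/0.174)^(0.174/(0.174−2.08)) = (11.95)^(-0.09129) = 0.7973.

0.797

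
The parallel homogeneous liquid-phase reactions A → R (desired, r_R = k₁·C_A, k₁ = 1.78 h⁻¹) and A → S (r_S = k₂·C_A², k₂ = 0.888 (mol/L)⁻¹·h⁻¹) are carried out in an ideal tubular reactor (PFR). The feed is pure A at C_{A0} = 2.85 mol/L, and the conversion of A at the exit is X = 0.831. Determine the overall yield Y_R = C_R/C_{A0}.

0.471

C_A = C_{A0}(1−X) = 0.4817 mol/L.
Along a PFR/batch, dC_R/dC_A = −r_R/(r_R+r_S) = −k₁/(k₁+k₂·C_A).
Integrating from C_{A0} to C_A: C_R = (1.78/0.888)·ln[(1.78+0.888·2.85)/(1.78+0.888·0.482)] = 2.005·ln(4.311/2.208) = 1.341 mol/L.
Y_R = C_R/C_{A0} = 1.341/2.85 = 0.471.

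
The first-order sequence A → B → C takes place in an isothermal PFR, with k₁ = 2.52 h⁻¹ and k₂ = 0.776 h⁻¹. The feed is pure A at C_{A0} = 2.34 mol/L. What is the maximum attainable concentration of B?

At the optimum, C_{B,max}/C_{A0} = (k₁/k₂)^[k₂/(k₂−k₁)].
= (2.52/0.776)^(0.776/(0.776−2.52)) = (3.247)^(-0.4450) = 0.5921.
C_{B,max} = 0.5921×2.34 = 1.39 mol/L.

1.39 mol/L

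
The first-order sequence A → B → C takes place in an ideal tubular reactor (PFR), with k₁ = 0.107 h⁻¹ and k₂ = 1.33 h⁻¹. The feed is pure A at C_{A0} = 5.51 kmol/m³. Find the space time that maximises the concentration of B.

2.06 h

For first-order series the maximum of C_B occurs at τ_opt = ln(k₂/k₁)/(k₂−k₁).
= ln(1.33/0.107)/(1.33−0.107) = ln(12.43)/1.223 = 2.520/1.223 = 2.06 h.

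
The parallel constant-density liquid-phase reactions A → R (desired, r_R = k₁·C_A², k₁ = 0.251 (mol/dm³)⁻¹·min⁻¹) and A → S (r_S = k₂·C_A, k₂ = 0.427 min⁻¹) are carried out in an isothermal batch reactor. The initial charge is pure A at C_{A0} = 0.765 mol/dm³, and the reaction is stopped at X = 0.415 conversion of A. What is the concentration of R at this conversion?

C_A = C_{A0}(1−X) = 0.4475 mol/dm³.
Along a PFR/batch, dC_S/dC_A = −r_S/(r_R+r_S) = −k₂/(k₂+k₁·C_A).
Integrating from C_{A0} to C_A: C_S = (0.427/0.251)·ln[(0.427+0.251·0.765)/(0.427+0.251·0.448)] = 1.701·ln(0.6190/0.5393) = 0.2344 mol/dm³.
Then C_R = (C_{A0}−C_A) − C_S = 0.3175 − 0.2344 = 0.08304 mol/dm³.

0.0830 mol/dm³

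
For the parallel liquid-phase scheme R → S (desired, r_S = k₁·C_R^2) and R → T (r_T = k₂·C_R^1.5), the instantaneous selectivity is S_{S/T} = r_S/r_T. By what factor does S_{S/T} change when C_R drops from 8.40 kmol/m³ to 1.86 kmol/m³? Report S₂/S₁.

0.471

S_{S/T} = (k₁/k₂)·C_R^0.5, so S₂/S₁ = (C_{R,2}/C_{R,1})^0.5.
= (1.86/8.40)^0.5 = (0.2214)^0.5 = 0.471.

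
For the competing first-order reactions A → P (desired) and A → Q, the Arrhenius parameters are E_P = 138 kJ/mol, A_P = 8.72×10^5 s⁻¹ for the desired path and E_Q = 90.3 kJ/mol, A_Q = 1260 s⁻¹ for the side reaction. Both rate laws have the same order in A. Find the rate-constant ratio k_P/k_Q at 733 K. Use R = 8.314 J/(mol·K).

0.276

Since both paths have the same order in A, the concentration cancels and S_{P/Q} = k_P/k_Q = (A_P/A_Q)·exp[(E_Q−E_P)/(RT)].
(E_Q−E_P)/(RT) = (90.3−138)×10³/(8.314×733) = -47700/6094 = -7.827.
k_P/k_Q = (8.72×10^5/1260)·exp(-7.827) = 692.1 × 3.988×10^-4 = 0.276.
Since E_P > E_Q, raising the temperature improves selectivity toward P.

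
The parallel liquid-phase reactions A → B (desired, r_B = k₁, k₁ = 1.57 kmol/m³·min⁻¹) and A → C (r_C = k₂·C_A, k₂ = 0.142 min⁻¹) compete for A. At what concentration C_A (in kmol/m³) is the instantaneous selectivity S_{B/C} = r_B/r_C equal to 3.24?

S_{B/C} = (k₁/k₂)·C_A⁻¹ ⇒ C_A = (S·k₂/k₁)^(-1).
= (3.24×0.142/1.57)^(-1) = (0.2930)^(-1) = 3.41 kmol/m³.

3.41 kmol/m³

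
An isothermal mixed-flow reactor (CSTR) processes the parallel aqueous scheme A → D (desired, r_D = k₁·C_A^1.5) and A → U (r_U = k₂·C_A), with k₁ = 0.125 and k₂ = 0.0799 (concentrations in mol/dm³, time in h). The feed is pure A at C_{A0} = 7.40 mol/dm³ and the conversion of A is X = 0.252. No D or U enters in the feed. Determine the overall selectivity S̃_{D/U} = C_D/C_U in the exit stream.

3.68

Exit C_A = C_{A0}(1−X) = 7.40×0.748 = 5.535 mol/dm³.
A CSTR operates uniformly at the exit composition, giving r_D = 1.628 and r_U = 0.4423 (each k·C_A^n at C_A = 5.535).
Overall selectivity = C_D/C_U = r_Dτ/(r_Uτ) = r_D/r_U = 3.68.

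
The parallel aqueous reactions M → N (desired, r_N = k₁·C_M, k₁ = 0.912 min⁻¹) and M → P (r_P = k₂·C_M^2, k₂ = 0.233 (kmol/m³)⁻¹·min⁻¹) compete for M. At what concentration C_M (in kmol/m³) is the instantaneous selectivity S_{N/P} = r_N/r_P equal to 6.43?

S_{N/P} = (k₁/k₂)·C_M⁻¹ ⇒ C_M = (S·k₂/k₁)^(-1).
= (6.43×0.233/0.912)^(-1) = (1.643)^(-1) = 0.609 kmol/m³.

0.609 kmol/m³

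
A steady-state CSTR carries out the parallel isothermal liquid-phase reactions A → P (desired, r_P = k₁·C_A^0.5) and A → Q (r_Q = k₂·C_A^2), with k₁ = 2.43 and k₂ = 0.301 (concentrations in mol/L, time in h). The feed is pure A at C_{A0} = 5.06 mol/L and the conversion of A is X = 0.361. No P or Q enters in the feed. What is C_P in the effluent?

Exit C_A = C_{A0}(1−X) = 5.06×0.639 = 3.233 mol/L.
Rates in a CSTR are evaluated at the outlet concentration: r_P = 2.43×3.233^0.5 = 4.370, r_Q = 0.301×3.233^2 = 3.147.
Fraction of consumed A going to P: r_P/(r_P+r_Q) = 0.5813.
C_P = 0.5813·C_{A0}·X = 0.5813×5.06×0.361 = 1.06 mol/L.

1.06 mol/L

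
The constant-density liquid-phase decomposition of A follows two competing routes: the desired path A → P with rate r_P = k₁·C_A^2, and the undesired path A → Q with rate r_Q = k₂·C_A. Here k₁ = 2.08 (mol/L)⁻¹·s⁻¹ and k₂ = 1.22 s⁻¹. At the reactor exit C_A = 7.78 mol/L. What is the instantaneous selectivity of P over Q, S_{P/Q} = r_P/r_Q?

S_{P/Q} = r_P/r_Q = (k₁·C_A^2)/(k₂·C_A) = (k₁/k₂)·C_A.
= (2.08×7.780^2) / (1.22×7.780) = 125.9/9.492 = 13.3.
Since the desired path is higher order in A, keeping C_A high (PFR or concentrated feed) favours P.

13.3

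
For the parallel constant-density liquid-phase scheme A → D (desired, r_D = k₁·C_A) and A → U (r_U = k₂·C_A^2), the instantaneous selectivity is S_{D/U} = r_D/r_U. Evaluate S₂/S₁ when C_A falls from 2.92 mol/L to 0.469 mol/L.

6.23

S_{D/U} = (k₁/k₂)·C_A⁻¹, so S₂/S₁ = (C_{A,2}/C_{A,1})⁻¹.
= 2.92/0.469 = 6.23.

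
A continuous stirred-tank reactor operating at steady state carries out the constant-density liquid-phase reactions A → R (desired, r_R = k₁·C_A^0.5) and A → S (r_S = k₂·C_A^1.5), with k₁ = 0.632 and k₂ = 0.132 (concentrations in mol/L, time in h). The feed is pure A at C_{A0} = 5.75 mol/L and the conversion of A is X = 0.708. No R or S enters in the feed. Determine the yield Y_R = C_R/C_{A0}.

Exit C_A = C_{A0}(1−X) = 5.75×0.292 = 1.679 mol/L.
Rates in a CSTR are evaluated at the outlet concentration: r_R = 0.632×1.679^0.5 = 0.8189, r_S = 0.132×1.679^1.5 = 0.2872.
Fraction of consumed A going to R: r_R/(r_R+r_S) = 0.7404.
C_R = 0.7404·C_{A0}·X = 0.7404×5.75×0.708 = 3.01 mol/L; Y_R = C_R/C_{A0} = 0.524.

0.524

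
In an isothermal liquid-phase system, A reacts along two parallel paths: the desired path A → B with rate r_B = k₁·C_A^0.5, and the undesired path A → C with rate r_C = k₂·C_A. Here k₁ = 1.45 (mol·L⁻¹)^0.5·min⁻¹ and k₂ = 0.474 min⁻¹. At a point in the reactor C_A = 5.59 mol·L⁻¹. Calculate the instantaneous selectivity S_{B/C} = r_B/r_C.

S_{B/C} = r_B/r_C = (k₁·C_A^0.5)/(k₂·C_A) = (k₁/k₂)·C_A^-0.5.
= (1.45×5.590^0.5) / (0.474×5.590) = 3.428/2.650 = 1.29.
The undesired path is higher order in A, so low C_A (CSTR or dilute feed) favours B.

1.29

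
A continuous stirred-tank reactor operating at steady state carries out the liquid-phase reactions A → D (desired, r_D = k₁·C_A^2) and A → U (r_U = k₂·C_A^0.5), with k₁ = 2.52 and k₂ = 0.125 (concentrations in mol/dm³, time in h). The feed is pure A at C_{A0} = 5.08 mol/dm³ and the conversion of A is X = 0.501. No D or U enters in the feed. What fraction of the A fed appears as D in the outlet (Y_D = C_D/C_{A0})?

Exit C_A = C_{A0}(1−X) = 5.08×0.499 = 2.535 mol/dm³.
Rates in a CSTR are evaluated at the outlet concentration: r_D = 2.52×2.535^2 = 16.19, r_U = 0.125×2.535^0.5 = 0.1990.
Fraction of consumed A going to D: r_D/(r_D+r_U) = 0.9879.
C_D = 0.9879·C_{A0}·X = 0.9879×5.08×0.501 = 2.51 mol/dm³; Y_D = C_D/C_{A0} = 0.495.

0.495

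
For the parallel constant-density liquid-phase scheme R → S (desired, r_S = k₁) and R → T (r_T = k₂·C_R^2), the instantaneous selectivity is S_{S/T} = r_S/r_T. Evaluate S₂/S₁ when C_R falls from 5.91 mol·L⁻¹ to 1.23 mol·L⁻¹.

S_{S/T} = (k₁/k₂)·C_R^-2, so S₂/S₁ = (C_{R,2}/C_{R,1})^-2.
= (1.23/5.91)^(-2) = (0.2081)^(-2) = 23.1.

23.1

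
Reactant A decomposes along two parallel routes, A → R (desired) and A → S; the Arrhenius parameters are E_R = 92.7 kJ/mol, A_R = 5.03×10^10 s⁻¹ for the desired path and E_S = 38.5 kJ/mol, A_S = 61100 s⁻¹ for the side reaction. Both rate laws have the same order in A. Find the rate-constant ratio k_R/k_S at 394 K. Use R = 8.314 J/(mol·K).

0.0537

Since both paths have the same order in A, the concentration cancels and S_{R/S} = k_R/k_S = (A_R/A_S)·exp[(E_S−E_R)/(RT)].
(E_S−E_R)/(RT) = (38.5−92.7)×10³/(8.314×394) = -54200/3276 = -16.55.
k_R/k_S = (5.03×10^10/61100)·exp(-16.55) = 8.232×10^5 × 6.519×10^-8 = 0.0537.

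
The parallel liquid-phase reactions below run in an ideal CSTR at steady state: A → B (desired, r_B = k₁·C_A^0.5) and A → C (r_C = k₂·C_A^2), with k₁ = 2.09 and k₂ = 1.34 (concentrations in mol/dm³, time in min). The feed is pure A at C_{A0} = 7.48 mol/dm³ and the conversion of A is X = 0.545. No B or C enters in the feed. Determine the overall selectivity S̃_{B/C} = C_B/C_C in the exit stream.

Exit C_A = C_{A0}(1−X) = 7.48×0.455 = 3.403 mol/dm³.
In a CSTR the entire volume is at exit conditions, so r_B = 2.09×3.403^0.5 = 3.856 and r_C = 1.34×3.403^2 = 15.52.
Overall selectivity = C_B/C_C = r_Bτ/(r_Cτ) = r_B/r_C = 0.248.

0.248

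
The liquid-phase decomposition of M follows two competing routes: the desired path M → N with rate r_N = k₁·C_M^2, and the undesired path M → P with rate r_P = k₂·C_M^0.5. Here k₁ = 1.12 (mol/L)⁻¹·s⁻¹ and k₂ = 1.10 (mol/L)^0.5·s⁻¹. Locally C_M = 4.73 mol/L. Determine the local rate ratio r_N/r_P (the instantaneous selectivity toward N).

10.5

S_{N/P} = r_N/r_P = (k₁·C_M^2)/(k₂·C_M^0.5) = (k₁/k₂)·C_M^1.5.
= (1.12×4.730^2) / (1.10×4.730^0.5) = 25.06/2.392 = 10.5.
Since the desired path is higher order in M, keeping C_M high (PFR or concentrated feed) favours N.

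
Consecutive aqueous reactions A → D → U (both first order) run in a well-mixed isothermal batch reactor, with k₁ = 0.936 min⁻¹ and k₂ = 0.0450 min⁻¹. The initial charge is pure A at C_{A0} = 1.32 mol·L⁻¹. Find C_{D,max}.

1.13 mol·L⁻¹

Evaluating C_D at t_opt = ln(k₂/k₁)/(k₂−k₁) gives C_{D,max}/C_{A0} = (k₁/k₂)^[k₂/(k₂−k₁)].
= (0.936/0.0450)^(0.0450/(0.0450−0.936)) = (20.80)^(-0.05051) = 0.8579.
C_{D,max} = 0.8579×1.32 = 1.13 mol·L⁻¹.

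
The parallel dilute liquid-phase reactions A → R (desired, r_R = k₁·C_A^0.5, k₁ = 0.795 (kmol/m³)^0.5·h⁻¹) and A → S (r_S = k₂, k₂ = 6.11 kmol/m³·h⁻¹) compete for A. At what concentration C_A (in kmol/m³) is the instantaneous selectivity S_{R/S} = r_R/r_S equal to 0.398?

9.36 kmol/m³

S_{R/S} = (k₁/k₂)·C_A^0.5 ⇒ C_A = (S·k₂/k₁)^(2).
= (0.398×6.11/0.795)^(2) = (3.059)^(2) = 9.36 kmol/m³.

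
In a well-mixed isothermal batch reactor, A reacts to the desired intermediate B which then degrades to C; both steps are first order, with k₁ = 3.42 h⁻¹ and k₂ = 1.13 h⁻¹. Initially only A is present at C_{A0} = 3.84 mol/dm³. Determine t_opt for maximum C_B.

Setting dC_B/dt = 0 gives t_opt = ln(k₂/k₁)/(k₂−k₁).
= ln(1.13/3.42)/(1.13−3.42) = ln(0.3304)/-2.290 = -1.107/-2.290 = 0.484 h.

0.484 h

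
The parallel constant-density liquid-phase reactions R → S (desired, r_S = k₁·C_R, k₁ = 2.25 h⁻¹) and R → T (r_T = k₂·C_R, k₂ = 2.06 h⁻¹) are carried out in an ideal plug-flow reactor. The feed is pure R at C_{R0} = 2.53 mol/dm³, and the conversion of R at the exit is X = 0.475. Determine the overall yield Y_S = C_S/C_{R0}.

0.248

C_R = C_{R0}(1−X) = 1.328 mol/dm³.
Both paths are first order in R, so the instantaneous fraction to S is constant: dC_S/d(−C_R) = k₁/(k₁+k₂) = 0.5220.
C_S = 0.5220·(C_{R0}−C_R) = 0.5220×1.202 = 0.627 mol/dm³.
Y_S = C_S/C_{R0} = 0.6274/2.53 = 0.248.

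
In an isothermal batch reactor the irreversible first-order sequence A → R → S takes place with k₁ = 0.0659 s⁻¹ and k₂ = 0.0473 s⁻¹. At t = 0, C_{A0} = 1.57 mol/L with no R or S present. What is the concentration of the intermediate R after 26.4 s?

0.619 mol/L

Solving the coupled first-order balances gives C_R(t) = [k₁/(k₂−k₁)]·C_{A0}·(e^(−k₁t) − e^(−k₂t)).
e^(−k₁t) = e^(−0.0659×26.4) = e^(−1.740) = 0.1756; e^(−k₂t) = e^(−1.249) = 0.2869.
C_R = 0.0659×1.57/(0.0473−0.0659) × (0.1756−0.2869) = (-5.563)×(-0.1113) = 0.6192 mol/L.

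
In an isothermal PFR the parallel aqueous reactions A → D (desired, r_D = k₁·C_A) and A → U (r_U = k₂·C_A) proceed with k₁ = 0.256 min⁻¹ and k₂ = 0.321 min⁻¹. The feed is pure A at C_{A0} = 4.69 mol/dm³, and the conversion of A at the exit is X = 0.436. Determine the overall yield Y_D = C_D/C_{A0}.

C_A = C_{A0}(1−X) = 2.645 mol/dm³.
Both paths are first order in A, so the instantaneous fraction to D is constant: dC_D/d(−C_A) = k₁/(k₁+k₂) = 0.4437.
C_D = 0.4437·(C_{A0}−C_A) = 0.4437×2.045 = 0.907 mol/dm³.
Y_D = C_D/C_{A0} = 0.9072/4.69 = 0.193.

0.193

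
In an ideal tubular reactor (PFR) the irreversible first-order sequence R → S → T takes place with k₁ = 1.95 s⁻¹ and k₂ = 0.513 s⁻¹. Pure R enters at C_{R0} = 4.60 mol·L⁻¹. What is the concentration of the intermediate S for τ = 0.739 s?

Solving the coupled first-order balances gives C_S(τ) = [k₁/(k₂−k₁)]·C_{R0}·(e^(−k₁τ) − e^(−k₂τ)).
e^(−k₁τ) = e^(−1.95×0.739) = e^(−1.441) = 0.2367; e^(−k₂τ) = e^(−0.3791) = 0.6845.
C_S = 1.95×4.60/(0.513−1.95) × (0.2367−0.6845) = (-6.242)×(-0.4478) = 2.795 mol·L⁻¹.

2.80 mol·L⁻¹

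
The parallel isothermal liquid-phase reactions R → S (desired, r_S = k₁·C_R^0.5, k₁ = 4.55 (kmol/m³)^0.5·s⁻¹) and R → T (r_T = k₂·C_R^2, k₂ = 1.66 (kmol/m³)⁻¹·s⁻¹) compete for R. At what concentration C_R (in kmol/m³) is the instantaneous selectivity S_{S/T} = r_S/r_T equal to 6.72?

0.550 kmol/m³

S_{S/T} = (k₁/k₂)·C_R^-1.5 ⇒ C_R = (S·k₂/k₁)^(1/(-1.5)).
= (6.72×1.66/4.55)^(-0.6667) = (2.452)^(-0.6667) = 0.550 kmol/m³.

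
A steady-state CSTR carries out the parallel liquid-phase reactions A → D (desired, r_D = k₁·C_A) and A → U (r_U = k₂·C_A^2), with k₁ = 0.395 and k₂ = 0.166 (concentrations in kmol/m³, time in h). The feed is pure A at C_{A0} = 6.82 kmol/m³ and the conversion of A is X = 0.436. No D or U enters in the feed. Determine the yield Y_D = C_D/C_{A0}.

0.167

Exit C_A = C_{A0}(1−X) = 6.82×0.564 = 3.846 kmol/m³.
A CSTR operates uniformly at the exit composition, giving r_D = 1.519 and r_U = 2.456 (each k·C_A^n at C_A = 3.846).
Fraction of consumed A going to D: r_D/(r_D+r_U) = 0.3822.
C_D = 0.3822·C_{A0}·X = 0.3822×6.82×0.436 = 1.14 kmol/m³; Y_D = C_D/C_{A0} = 0.167.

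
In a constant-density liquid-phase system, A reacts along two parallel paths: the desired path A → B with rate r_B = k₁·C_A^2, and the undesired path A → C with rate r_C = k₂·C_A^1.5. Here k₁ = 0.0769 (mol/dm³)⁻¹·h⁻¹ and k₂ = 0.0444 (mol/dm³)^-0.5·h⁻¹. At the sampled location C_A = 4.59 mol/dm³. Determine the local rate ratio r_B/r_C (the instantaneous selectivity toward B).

3.71

S_{B/C} = r_B/r_C = (k₁·C_A^2)/(k₂·C_A^1.5) = (k₁/k₂)·C_A^0.5.
= (0.0769×4.590^2) / (0.0444×4.590^1.5) = 1.620/0.4366 = 3.71.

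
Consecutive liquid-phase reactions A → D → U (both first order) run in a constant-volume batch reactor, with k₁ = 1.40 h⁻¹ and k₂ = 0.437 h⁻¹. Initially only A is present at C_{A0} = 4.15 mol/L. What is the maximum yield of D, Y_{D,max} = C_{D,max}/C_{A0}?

For a first-order series the maximum intermediate yield is C_{D,max}/C_{A0} = (k₁/k₂)^[k₂/(k₂−k₁)].
= (1.40/0.437)^(0.437/(0.437−1.40)) = (3.204)^(-0.4538) = 0.5896.

0.590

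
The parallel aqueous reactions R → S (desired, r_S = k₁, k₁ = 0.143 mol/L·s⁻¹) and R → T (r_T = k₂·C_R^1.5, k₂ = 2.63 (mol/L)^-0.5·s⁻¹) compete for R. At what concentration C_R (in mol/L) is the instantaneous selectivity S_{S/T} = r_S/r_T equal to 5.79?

S_{S/T} = (k₁/k₂)·C_R^-1.5 ⇒ C_R = (S·k₂/k₁)^(1/(-1.5)).
= (5.79×2.63/0.143)^(-0.6667) = (106.5)^(-0.6667) = 0.0445 mol/L.

0.0445 mol/L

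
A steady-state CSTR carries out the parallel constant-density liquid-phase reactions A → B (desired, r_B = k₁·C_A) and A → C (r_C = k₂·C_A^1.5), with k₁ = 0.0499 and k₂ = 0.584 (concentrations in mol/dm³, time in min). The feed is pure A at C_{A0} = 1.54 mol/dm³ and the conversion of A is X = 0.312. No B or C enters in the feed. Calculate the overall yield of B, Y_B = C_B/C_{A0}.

0.0239

Exit C_A = C_{A0}(1−X) = 1.54×0.688 = 1.060 mol/dm³.
In a CSTR the entire volume is at exit conditions, so r_B = 0.0499×1.060 = 0.05287 and r_C = 0.584×1.060^1.5 = 0.6369.
Fraction of consumed A going to B: r_B/(r_B+r_C) = 0.07665.
C_B = 0.07665·C_{A0}·X = 0.07665×1.54×0.312 = 0.0368 mol/dm³; Y_B = C_B/C_{A0} = 0.0239.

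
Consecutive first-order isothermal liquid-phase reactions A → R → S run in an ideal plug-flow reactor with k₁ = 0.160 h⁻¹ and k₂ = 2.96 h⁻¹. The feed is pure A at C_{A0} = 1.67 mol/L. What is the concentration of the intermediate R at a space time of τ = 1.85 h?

0.0706 mol/L

Solving the coupled first-order balances gives C_R(τ) = [k₁/(k₂−k₁)]·C_{A0}·(e^(−k₁τ) − e^(−k₂τ)).
e^(−k₁τ) = e^(−0.160×1.85) = e^(−0.2960) = 0.7438; e^(−k₂τ) = e^(−5.476) = 0.004186.
C_R = 0.160×1.67/(2.96−0.160) × (0.7438−0.004186) = 0.09543×0.7396 = 0.07058 mol/L.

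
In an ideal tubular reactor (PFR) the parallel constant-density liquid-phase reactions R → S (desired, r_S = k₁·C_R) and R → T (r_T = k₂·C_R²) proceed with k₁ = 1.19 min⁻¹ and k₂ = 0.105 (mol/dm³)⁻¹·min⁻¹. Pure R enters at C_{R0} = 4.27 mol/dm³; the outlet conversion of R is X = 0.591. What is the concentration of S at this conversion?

C_R = C_{R0}(1−X) = 1.746 mol/dm³.
Along a PFR/batch, dC_S/dC_R = −r_S/(r_S+r_T) = −k₁/(k₁+k₂·C_R).
Integrating from C_{R0} to C_R: C_S = (1.19/0.105)·ln[(1.19+0.105·4.27)/(1.19+0.105·1.75)] = 11.33·ln(1.638/1.373) = 1.999 mol/dm³.

2.00 mol/dm³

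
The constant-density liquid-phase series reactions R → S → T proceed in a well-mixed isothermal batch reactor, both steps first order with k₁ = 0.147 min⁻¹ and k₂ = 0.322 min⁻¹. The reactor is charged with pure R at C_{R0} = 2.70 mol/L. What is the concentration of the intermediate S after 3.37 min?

The intermediate concentration in a first-order A→B→C sequence is C_S = k₁C_{R0}(e^(−k₁t) − e^(−k₂t))/(k₂−k₁).
e^(−k₁t) = e^(−0.147×3.37) = e^(−0.4954) = 0.6093; e^(−k₂t) = e^(−1.085) = 0.3379.
C_S = 0.147×2.70/(0.322−0.147) × (0.6093−0.3379) = 2.268×0.2715 = 0.6157 mol/L.

0.616 mol/L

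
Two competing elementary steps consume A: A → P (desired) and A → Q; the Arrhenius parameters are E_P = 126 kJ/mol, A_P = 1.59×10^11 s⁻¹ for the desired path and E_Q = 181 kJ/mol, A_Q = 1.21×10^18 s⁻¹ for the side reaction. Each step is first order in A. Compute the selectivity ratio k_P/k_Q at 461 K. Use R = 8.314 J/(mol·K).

With equal orders, S_{P/Q} = k_P/k_Q = (A_P/A_Q)·exp[(E_Q−E_P)/(RT)].
(E_Q−E_P)/(RT) = (181−126)×10³/(8.314×461) = 55000/3833 = 14.35.
k_P/k_Q = (1.59×10^11/1.21×10^18)·exp(14.35) = 1.314×10^-7 × 1.707×10^6 = 0.224.

0.224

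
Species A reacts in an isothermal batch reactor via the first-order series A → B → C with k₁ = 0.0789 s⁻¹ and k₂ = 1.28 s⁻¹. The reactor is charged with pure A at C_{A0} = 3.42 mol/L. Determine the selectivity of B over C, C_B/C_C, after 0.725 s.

For first-order series with pure A initially, C_B(t) = k₁C_{A0}/(k₂−k₁)·(e^(−k₁t) − e^(−k₂t)).
e^(−k₁t) = e^(−0.0789×0.725) = e^(−0.05720) = 0.9444; e^(−k₂t) = e^(−0.9280) = 0.3953.
C_B = 0.0789×3.42/(1.28−0.0789) × (0.9444−0.3953) = 0.2247×0.5491 = 0.1234 mol/L.
C_A = C_{A0}e^(−k₁t) = 3.230 mol/L, so C_C = C_{A0}−C_A−C_B = 0.06679 mol/L; C_B/C_C = 1.85.

1.85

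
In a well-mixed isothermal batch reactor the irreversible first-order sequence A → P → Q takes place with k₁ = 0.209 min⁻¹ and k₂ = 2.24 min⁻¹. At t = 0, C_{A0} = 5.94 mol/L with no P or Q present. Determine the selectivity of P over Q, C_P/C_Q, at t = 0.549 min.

1.32

The intermediate concentration in a first-order A→B→C sequence is C_P = k₁C_{A0}(e^(−k₁t) − e^(−k₂t))/(k₂−k₁).
e^(−k₁t) = e^(−0.209×0.549) = e^(−0.1147) = 0.8916; e^(−k₂t) = e^(−1.230) = 0.2924.
C_P = 0.209×5.94/(2.24−0.209) × (0.8916−0.2924) = 0.6113×0.5992 = 0.3663 mol/L.
C_A = C_{A0}e^(−k₁t) = 5.296 mol/L, so C_Q = C_{A0}−C_A−C_P = 0.2776 mol/L; C_P/C_Q = 1.32.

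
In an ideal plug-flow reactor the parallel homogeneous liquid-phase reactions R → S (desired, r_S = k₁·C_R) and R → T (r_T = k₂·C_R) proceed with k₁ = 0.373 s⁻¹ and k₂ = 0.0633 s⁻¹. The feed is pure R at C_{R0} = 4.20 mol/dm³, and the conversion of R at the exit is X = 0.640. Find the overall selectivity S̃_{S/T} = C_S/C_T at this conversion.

C_R = C_{R0}(1−X) = 1.512 mol/dm³.
Both paths are first order in R, so the instantaneous fraction to S is constant: dC_S/d(−C_R) = k₁/(k₁+k₂) = 0.8549.
C_S = 0.8549·(C_{R0}−C_R) = 0.8549×2.688 = 2.30 mol/dm³.
C_T = (C_{R0}−C_R)−C_S = 0.3900 mol/dm³; S̃_{S/T} = 2.298/0.3900 = 5.89.

5.89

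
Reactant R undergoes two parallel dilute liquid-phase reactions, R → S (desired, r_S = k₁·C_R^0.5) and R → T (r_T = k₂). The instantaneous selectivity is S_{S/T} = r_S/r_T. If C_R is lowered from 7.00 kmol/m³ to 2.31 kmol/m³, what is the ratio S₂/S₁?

S_{S/T} = (k₁/k₂)·C_R^0.5, so S₂/S₁ = (C_{R,2}/C_{R,1})^0.5.
= (2.31/7.00)^0.5 = (0.3300)^0.5 = 0.574.
Selectivity toward S falls as C_R falls — high-concentration operation is favoured.

0.574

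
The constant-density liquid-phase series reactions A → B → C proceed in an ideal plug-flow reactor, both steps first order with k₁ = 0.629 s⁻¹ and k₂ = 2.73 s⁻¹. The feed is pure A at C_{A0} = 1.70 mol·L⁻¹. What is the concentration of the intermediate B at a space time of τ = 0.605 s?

0.250 mol·L⁻¹

The intermediate concentration in a first-order A→B→C sequence is C_B = k₁C_{A0}(e^(−k₁τ) − e^(−k₂τ))/(k₂−k₁).
e^(−k₁τ) = e^(−0.629×0.605) = e^(−0.3805) = 0.6835; e^(−k₂τ) = e^(−1.652) = 0.1917.
C_B = 0.629×1.70/(2.73−0.629) × (0.6835−0.1917) = 0.5089×0.4918 = 0.2503 mol·L⁻¹.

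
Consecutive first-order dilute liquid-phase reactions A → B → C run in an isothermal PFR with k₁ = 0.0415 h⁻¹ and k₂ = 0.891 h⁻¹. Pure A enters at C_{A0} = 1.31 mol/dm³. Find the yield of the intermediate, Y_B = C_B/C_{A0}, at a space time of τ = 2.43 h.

0.0386

For first-order series with pure A initially, C_B(τ) = k₁C_{A0}/(k₂−k₁)·(e^(−k₁τ) − e^(−k₂τ)).
e^(−k₁τ) = e^(−0.0415×2.43) = e^(−0.1008) = 0.9041; e^(−k₂τ) = e^(−2.165) = 0.1147.
C_B = 0.0415×1.31/(0.891−0.0415) × (0.9041−0.1147) = 0.06400×0.7893 = 0.05051 mol/dm³.
Y_B = C_B/C_{A0} = 0.05051/1.31 = 0.0386.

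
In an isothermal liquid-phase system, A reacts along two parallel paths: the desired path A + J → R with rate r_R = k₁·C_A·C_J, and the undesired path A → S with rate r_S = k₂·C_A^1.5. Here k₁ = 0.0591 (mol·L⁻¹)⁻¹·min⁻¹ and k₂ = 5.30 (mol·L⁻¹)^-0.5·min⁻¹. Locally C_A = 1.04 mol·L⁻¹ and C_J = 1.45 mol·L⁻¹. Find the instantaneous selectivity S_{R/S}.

S_{R/S} = r_R/r_S = (k₁·C_A·C_J)/(k₂·C_A^1.5) = (k₁/k₂)·C_A^-0.5·C_J.
= (0.0591×1.040×1.450) / (5.30×1.040^1.5) = 0.08912/5.621 = 0.0159.
The undesired path is higher order in A, so low C_A (CSTR or dilute feed) favours R.

0.0159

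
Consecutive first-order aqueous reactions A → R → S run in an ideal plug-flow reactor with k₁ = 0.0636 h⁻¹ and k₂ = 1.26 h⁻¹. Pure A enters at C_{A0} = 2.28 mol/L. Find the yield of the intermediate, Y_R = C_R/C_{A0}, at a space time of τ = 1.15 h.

Solving the coupled first-order balances gives C_R(τ) = [k₁/(k₂−k₁)]·C_{A0}·(e^(−k₁τ) − e^(−k₂τ)).
e^(−k₁τ) = e^(−0.0636×1.15) = e^(−0.07314) = 0.9295; e^(−k₂τ) = e^(−1.449) = 0.2348.
C_R = 0.0636×2.28/(1.26−0.0636) × (0.9295−0.2348) = 0.1212×0.6947 = 0.08420 mol/L.
Y_R = C_R/C_{A0} = 0.08420/2.28 = 0.0369.

0.0369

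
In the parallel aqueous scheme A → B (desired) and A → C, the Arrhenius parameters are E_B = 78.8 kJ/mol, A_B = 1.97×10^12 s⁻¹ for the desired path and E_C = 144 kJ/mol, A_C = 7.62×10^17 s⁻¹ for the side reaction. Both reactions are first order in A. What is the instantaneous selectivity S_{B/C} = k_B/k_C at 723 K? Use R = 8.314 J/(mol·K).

0.133

Since both paths have the same order in A, the concentration cancels and S_{B/C} = k_B/k_C = (A_B/A_C)·exp[(E_C−E_B)/(RT)].
(E_C−E_B)/(RT) = (144−78.8)×10³/(8.314×723) = 65200/6011 = 10.85.
k_B/k_C = (1.97×10^12/7.62×10^17)·exp(10.85) = 2.585×10^-6 × 51366 = 0.133.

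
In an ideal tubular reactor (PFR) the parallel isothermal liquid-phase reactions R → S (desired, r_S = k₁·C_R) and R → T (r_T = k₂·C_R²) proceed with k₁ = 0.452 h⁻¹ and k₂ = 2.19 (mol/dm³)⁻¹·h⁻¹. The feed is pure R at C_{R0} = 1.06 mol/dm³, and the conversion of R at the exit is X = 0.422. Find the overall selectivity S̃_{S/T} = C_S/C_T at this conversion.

C_R = C_{R0}(1−X) = 0.6127 mol/dm³.
Along a PFR/batch, dC_S/dC_R = −r_S/(r_S+r_T) = −k₁/(k₁+k₂·C_R).
Integrating from C_{R0} to C_R: C_S = (0.452/2.19)·ln[(0.452+2.19·1.06)/(0.452+2.19·0.613)] = 0.2064·ln(2.773/1.794) = 0.08994 mol/dm³.
C_T = (C_{R0}−C_R)−C_S = 0.3574 mol/dm³; S̃_{S/T} = 0.08994/0.3574 = 0.252.

0.252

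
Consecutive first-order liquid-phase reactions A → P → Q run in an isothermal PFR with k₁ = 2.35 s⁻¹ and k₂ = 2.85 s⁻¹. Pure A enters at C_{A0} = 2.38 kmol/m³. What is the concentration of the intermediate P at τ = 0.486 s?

Solving the coupled first-order balances gives C_P(τ) = [k₁/(k₂−k₁)]·C_{A0}·(e^(−k₁τ) − e^(−k₂τ)).
e^(−k₁τ) = e^(−2.35×0.486) = e^(−1.142) = 0.3191; e^(−k₂τ) = e^(−1.385) = 0.2503.
C_P = 2.35×2.38/(2.85−2.35) × (0.3191−0.2503) = 11.19×0.06885 = 0.7701 kmol/m³.

0.770 kmol/m³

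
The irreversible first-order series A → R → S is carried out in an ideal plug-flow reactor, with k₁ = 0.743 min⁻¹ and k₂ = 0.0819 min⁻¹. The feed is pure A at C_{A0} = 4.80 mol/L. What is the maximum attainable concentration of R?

3.65 mol/L

Evaluating C_R at τ_opt = ln(k₂/k₁)/(k₂−k₁) gives C_{R,max}/C_{A0} = (k₁/k₂)^[k₂/(k₂−k₁)].
= (0.743/0.0819)^(0.0819/(0.0819−0.743)) = (9.072)^(-0.1239) = 0.7609.
C_{R,max} = 0.7609×4.80 = 3.65 mol/L.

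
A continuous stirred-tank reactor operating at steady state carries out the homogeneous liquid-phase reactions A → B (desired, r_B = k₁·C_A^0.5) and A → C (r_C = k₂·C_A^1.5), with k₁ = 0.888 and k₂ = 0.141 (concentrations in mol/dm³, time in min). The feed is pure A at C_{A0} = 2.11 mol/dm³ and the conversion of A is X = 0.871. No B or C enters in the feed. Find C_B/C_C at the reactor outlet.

23.1

Exit C_A = C_{A0}(1−X) = 2.11×0.129 = 0.2722 mol/dm³.
In a CSTR the entire volume is at exit conditions, so r_B = 0.888×0.2722^0.5 = 0.4633 and r_C = 0.141×0.2722^1.5 = 0.02002.
Overall selectivity = C_B/C_C = r_Bτ/(r_Cτ) = r_B/r_C = 23.1.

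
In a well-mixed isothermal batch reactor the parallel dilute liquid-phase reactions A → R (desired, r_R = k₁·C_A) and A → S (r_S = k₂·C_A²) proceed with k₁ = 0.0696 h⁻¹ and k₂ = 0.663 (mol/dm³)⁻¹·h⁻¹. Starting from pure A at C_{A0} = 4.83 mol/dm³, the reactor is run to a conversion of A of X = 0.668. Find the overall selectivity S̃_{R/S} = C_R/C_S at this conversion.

C_A = C_{A0}(1−X) = 1.604 mol/dm³.
Along a PFR/batch, dC_R/dC_A = −r_R/(r_R+r_S) = −k₁/(k₁+k₂·C_A).
Integrating from C_{A0} to C_A: C_R = (0.0696/0.663)·ln[(0.0696+0.663·4.83)/(0.0696+0.663·1.60)] = 0.1050·ln(3.272/1.133) = 0.1114 mol/dm³.
C_S = (C_{A0}−C_A)−C_R = 3.115 mol/dm³; S̃_{R/S} = 0.1114/3.115 = 0.0357.

0.0357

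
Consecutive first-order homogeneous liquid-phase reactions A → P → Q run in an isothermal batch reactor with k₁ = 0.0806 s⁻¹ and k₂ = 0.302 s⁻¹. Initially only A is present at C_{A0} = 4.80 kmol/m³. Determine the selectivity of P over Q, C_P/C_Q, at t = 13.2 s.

0.222

The intermediate concentration in a first-order A→B→C sequence is C_P = k₁C_{A0}(e^(−k₁t) − e^(−k₂t))/(k₂−k₁).
e^(−k₁t) = e^(−0.0806×13.2) = e^(−1.064) = 0.3451; e^(−k₂t) = e^(−3.986) = 0.01857.
C_P = 0.0806×4.80/(0.302−0.0806) × (0.3451−0.01857) = 1.747×0.3265 = 0.5706 kmol/m³.
C_A = C_{A0}e^(−k₁t) = 1.656 kmol/m³, so C_Q = C_{A0}−C_A−C_P = 2.573 kmol/m³; C_P/C_Q = 0.222.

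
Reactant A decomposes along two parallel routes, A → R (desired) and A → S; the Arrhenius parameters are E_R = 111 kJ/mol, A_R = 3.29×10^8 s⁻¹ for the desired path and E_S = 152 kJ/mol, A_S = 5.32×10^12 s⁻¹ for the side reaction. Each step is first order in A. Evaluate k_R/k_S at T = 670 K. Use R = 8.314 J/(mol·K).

0.0972

k_R/k_S = (A_R/A_S)·exp[−(E_R−E_S)/(RT)] = (A_R/A_S)·exp[(E_S−E_R)/(RT)].
(E_S−E_R)/(RT) = (152−111)×10³/(8.314×670) = 41000/5570 = 7.360.
k_R/k_S = (3.29×10^8/5.32×10^12)·exp(7.360) = 6.184×10^-5 × 1572 = 0.0972.
Since E_R < E_S, lowering the temperature improves selectivity toward R.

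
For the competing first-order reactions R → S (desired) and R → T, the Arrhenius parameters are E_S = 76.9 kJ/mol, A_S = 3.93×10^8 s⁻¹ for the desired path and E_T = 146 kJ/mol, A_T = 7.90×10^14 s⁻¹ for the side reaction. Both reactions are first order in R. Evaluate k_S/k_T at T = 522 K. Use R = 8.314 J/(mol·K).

4.09

With equal orders, S_{S/T} = k_S/k_T = (A_S/A_T)·exp[(E_T−E_S)/(RT)].
(E_T−E_S)/(RT) = (146−76.9)×10³/(8.314×522) = 69100/4340 = 15.92.
k_S/k_T = (3.93×10^8/7.90×10^14)·exp(15.92) = 4.975×10^-7 × 8.219×10^6 = 4.09.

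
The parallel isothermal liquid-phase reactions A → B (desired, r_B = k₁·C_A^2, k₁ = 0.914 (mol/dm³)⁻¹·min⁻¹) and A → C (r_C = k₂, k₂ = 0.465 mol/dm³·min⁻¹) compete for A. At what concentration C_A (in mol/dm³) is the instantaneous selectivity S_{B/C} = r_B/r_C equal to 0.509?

S_{B/C} = (k₁/k₂)·C_A^2 ⇒ C_A = (S·k₂/k₁)^(0.5).
= (0.509×0.465/0.914)^(0.5) = (0.2590)^(0.5) = 0.509 mol/dm³.

0.509 mol/dm³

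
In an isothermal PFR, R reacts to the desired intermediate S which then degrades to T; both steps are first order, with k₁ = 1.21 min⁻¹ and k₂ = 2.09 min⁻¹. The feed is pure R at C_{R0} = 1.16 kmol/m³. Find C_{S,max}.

At the optimum, C_{S,max}/C_{R0} = (k₁/k₂)^[k₂/(k₂−k₁)].
= (1.21/2.09)^(2.09/(2.09−1.21)) = (0.5789)^(2.375) = 0.2731.
C_{S,max} = 0.2731×1.16 = 0.317 kmol/m³.

0.317 kmol/m³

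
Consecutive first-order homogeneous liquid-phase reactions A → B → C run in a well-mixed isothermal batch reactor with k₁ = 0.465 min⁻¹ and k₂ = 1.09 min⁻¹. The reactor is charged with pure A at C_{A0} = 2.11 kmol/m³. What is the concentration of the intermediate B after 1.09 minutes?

For first-order series with pure A initially, C_B(t) = k₁C_{A0}/(k₂−k₁)·(e^(−k₁t) − e^(−k₂t)).
e^(−k₁t) = e^(−0.465×1.09) = e^(−0.5069) = 0.6024; e^(−k₂t) = e^(−1.188) = 0.3048.
C_B = 0.465×2.11/(1.09−0.465) × (0.6024−0.3048) = 1.570×0.2976 = 0.4672 kmol/m³.

0.467 kmol/m³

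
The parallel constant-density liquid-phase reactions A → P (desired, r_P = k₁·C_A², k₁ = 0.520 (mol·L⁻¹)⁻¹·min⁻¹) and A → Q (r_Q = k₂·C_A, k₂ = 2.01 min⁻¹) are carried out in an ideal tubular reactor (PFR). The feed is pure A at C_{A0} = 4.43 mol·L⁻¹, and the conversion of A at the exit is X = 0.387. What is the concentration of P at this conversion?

C_A = C_{A0}(1−X) = 2.716 mol·L⁻¹.
Along a PFR/batch, dC_Q/dC_A = −r_Q/(r_P+r_Q) = −k₂/(k₂+k₁·C_A).
Integrating from C_{A0} to C_A: C_Q = (2.01/0.520)·ln[(2.01+0.520·4.43)/(2.01+0.520·2.72)] = 3.865·ln(4.314/3.422) = 0.8949 mol·L⁻¹.
Then C_P = (C_{A0}−C_A) − C_Q = 1.714 − 0.8949 = 0.8195 mol·L⁻¹.

0.820 mol·L⁻¹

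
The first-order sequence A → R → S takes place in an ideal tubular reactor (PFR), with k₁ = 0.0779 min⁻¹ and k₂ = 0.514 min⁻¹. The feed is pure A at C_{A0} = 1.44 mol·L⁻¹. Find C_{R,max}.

At the optimum, C_{R,max}/C_{A0} = (k₁/k₂)^[k₂/(k₂−k₁)].
= (0.0779/0.514)^(0.514/(0.514−0.0779)) = (0.1516)^(1.179) = 0.1082.
C_{R,max} = 0.1082×1.44 = 0.156 mol·L⁻¹.

0.156 mol·L⁻¹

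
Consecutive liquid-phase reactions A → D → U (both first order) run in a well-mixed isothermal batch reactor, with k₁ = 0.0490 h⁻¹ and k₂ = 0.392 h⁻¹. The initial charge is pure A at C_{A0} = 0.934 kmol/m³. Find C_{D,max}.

0.0867 kmol/m³

At the optimum, C_{D,max}/C_{A0} = (k₁/k₂)^[k₂/(k₂−k₁)].
= (0.0490/0.392)^(0.392/(0.392−0.0490)) = (0.1250)^(1.143) = 0.09287.
C_{D,max} = 0.09287×0.934 = 0.0867 kmol/m³.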